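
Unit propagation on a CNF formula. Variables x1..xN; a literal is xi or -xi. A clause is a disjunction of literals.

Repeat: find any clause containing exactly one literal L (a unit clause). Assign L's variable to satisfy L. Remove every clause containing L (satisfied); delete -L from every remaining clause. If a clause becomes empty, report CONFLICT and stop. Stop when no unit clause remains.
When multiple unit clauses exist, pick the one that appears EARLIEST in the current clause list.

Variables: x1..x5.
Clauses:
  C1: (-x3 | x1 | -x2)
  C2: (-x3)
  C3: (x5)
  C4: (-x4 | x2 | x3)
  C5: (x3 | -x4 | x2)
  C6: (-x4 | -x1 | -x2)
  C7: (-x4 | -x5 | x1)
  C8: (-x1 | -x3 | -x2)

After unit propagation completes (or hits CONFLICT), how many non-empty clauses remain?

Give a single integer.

Answer: 4

Derivation:
unit clause [-3] forces x3=F; simplify:
  drop 3 from [-4, 2, 3] -> [-4, 2]
  drop 3 from [3, -4, 2] -> [-4, 2]
  satisfied 3 clause(s); 5 remain; assigned so far: [3]
unit clause [5] forces x5=T; simplify:
  drop -5 from [-4, -5, 1] -> [-4, 1]
  satisfied 1 clause(s); 4 remain; assigned so far: [3, 5]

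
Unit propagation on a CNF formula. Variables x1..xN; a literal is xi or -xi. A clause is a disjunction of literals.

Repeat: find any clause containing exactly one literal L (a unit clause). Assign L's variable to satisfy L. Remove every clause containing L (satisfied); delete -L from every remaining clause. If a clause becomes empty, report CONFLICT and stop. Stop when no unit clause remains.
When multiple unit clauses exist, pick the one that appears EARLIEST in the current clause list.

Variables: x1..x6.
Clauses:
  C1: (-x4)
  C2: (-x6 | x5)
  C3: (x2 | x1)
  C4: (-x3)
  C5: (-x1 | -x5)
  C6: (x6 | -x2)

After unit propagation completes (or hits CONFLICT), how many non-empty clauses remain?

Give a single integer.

Answer: 4

Derivation:
unit clause [-4] forces x4=F; simplify:
  satisfied 1 clause(s); 5 remain; assigned so far: [4]
unit clause [-3] forces x3=F; simplify:
  satisfied 1 clause(s); 4 remain; assigned so far: [3, 4]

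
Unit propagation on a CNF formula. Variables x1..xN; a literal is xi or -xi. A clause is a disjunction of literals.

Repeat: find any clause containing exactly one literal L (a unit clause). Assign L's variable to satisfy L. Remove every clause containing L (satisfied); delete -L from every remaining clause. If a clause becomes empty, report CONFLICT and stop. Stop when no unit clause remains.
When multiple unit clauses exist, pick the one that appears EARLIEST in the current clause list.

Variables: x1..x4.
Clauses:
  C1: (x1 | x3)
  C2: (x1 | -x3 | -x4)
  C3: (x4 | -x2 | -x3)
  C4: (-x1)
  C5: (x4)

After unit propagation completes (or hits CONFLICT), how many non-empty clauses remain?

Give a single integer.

unit clause [-1] forces x1=F; simplify:
  drop 1 from [1, 3] -> [3]
  drop 1 from [1, -3, -4] -> [-3, -4]
  satisfied 1 clause(s); 4 remain; assigned so far: [1]
unit clause [3] forces x3=T; simplify:
  drop -3 from [-3, -4] -> [-4]
  drop -3 from [4, -2, -3] -> [4, -2]
  satisfied 1 clause(s); 3 remain; assigned so far: [1, 3]
unit clause [-4] forces x4=F; simplify:
  drop 4 from [4, -2] -> [-2]
  drop 4 from [4] -> [] (empty!)
  satisfied 1 clause(s); 2 remain; assigned so far: [1, 3, 4]
CONFLICT (empty clause)

Answer: 1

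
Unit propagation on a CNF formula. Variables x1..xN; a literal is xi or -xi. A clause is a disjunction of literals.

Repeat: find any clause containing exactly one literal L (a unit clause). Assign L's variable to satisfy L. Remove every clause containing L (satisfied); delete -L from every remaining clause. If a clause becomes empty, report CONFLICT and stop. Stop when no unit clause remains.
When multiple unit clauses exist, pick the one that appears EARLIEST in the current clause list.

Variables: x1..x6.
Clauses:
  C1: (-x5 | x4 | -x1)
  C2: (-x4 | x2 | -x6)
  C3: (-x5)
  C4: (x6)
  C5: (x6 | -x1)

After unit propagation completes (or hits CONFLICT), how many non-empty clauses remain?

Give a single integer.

Answer: 1

Derivation:
unit clause [-5] forces x5=F; simplify:
  satisfied 2 clause(s); 3 remain; assigned so far: [5]
unit clause [6] forces x6=T; simplify:
  drop -6 from [-4, 2, -6] -> [-4, 2]
  satisfied 2 clause(s); 1 remain; assigned so far: [5, 6]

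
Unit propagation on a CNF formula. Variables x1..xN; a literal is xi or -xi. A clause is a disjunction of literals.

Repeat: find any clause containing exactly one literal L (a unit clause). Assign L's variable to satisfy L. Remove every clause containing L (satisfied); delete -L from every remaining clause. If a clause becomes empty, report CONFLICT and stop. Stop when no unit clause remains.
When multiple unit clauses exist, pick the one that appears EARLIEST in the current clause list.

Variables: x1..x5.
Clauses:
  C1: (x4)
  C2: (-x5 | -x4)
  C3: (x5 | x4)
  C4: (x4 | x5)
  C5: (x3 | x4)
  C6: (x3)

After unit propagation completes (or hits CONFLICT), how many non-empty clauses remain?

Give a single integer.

Answer: 0

Derivation:
unit clause [4] forces x4=T; simplify:
  drop -4 from [-5, -4] -> [-5]
  satisfied 4 clause(s); 2 remain; assigned so far: [4]
unit clause [-5] forces x5=F; simplify:
  satisfied 1 clause(s); 1 remain; assigned so far: [4, 5]
unit clause [3] forces x3=T; simplify:
  satisfied 1 clause(s); 0 remain; assigned so far: [3, 4, 5]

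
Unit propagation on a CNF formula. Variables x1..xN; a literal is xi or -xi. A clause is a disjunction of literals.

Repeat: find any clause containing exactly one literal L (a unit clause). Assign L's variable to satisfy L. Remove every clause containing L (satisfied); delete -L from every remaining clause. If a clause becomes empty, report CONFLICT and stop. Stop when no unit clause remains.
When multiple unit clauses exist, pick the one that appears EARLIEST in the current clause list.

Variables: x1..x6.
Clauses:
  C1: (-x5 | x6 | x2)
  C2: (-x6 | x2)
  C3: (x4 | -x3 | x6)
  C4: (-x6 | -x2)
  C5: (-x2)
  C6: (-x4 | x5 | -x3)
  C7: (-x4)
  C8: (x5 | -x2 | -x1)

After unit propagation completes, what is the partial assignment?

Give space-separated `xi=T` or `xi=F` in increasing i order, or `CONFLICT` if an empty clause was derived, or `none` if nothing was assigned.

unit clause [-2] forces x2=F; simplify:
  drop 2 from [-5, 6, 2] -> [-5, 6]
  drop 2 from [-6, 2] -> [-6]
  satisfied 3 clause(s); 5 remain; assigned so far: [2]
unit clause [-6] forces x6=F; simplify:
  drop 6 from [-5, 6] -> [-5]
  drop 6 from [4, -3, 6] -> [4, -3]
  satisfied 1 clause(s); 4 remain; assigned so far: [2, 6]
unit clause [-5] forces x5=F; simplify:
  drop 5 from [-4, 5, -3] -> [-4, -3]
  satisfied 1 clause(s); 3 remain; assigned so far: [2, 5, 6]
unit clause [-4] forces x4=F; simplify:
  drop 4 from [4, -3] -> [-3]
  satisfied 2 clause(s); 1 remain; assigned so far: [2, 4, 5, 6]
unit clause [-3] forces x3=F; simplify:
  satisfied 1 clause(s); 0 remain; assigned so far: [2, 3, 4, 5, 6]

Answer: x2=F x3=F x4=F x5=F x6=F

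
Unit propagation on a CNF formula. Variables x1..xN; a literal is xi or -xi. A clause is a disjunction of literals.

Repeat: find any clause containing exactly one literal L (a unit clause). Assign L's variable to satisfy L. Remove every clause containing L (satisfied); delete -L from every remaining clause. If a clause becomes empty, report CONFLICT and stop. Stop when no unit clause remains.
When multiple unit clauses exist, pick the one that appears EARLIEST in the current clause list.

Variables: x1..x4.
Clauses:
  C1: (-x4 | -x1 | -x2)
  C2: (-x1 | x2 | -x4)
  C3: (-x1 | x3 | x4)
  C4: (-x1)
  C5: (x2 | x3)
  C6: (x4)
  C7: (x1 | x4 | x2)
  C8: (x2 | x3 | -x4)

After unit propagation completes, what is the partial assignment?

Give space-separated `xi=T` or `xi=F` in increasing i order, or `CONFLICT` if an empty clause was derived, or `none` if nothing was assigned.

unit clause [-1] forces x1=F; simplify:
  drop 1 from [1, 4, 2] -> [4, 2]
  satisfied 4 clause(s); 4 remain; assigned so far: [1]
unit clause [4] forces x4=T; simplify:
  drop -4 from [2, 3, -4] -> [2, 3]
  satisfied 2 clause(s); 2 remain; assigned so far: [1, 4]

Answer: x1=F x4=T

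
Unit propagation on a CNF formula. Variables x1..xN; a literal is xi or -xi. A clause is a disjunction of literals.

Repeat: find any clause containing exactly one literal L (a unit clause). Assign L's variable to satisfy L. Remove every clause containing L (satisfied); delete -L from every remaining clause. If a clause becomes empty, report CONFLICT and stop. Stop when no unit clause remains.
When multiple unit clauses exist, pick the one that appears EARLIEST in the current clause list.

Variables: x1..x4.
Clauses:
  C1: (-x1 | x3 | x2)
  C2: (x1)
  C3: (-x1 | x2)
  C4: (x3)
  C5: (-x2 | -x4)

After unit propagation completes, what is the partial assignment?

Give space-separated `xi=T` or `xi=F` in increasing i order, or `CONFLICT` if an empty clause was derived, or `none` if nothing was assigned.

Answer: x1=T x2=T x3=T x4=F

Derivation:
unit clause [1] forces x1=T; simplify:
  drop -1 from [-1, 3, 2] -> [3, 2]
  drop -1 from [-1, 2] -> [2]
  satisfied 1 clause(s); 4 remain; assigned so far: [1]
unit clause [2] forces x2=T; simplify:
  drop -2 from [-2, -4] -> [-4]
  satisfied 2 clause(s); 2 remain; assigned so far: [1, 2]
unit clause [3] forces x3=T; simplify:
  satisfied 1 clause(s); 1 remain; assigned so far: [1, 2, 3]
unit clause [-4] forces x4=F; simplify:
  satisfied 1 clause(s); 0 remain; assigned so far: [1, 2, 3, 4]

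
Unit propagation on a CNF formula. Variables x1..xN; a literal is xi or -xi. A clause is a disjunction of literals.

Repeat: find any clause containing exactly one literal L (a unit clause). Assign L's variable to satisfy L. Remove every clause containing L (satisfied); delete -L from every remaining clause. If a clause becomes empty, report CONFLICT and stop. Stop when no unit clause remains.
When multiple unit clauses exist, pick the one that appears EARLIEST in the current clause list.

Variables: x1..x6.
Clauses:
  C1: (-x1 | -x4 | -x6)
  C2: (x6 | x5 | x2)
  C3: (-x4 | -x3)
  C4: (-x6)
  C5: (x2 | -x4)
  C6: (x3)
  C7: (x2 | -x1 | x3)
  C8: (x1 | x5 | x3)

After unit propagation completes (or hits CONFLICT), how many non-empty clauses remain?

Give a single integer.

Answer: 1

Derivation:
unit clause [-6] forces x6=F; simplify:
  drop 6 from [6, 5, 2] -> [5, 2]
  satisfied 2 clause(s); 6 remain; assigned so far: [6]
unit clause [3] forces x3=T; simplify:
  drop -3 from [-4, -3] -> [-4]
  satisfied 3 clause(s); 3 remain; assigned so far: [3, 6]
unit clause [-4] forces x4=F; simplify:
  satisfied 2 clause(s); 1 remain; assigned so far: [3, 4, 6]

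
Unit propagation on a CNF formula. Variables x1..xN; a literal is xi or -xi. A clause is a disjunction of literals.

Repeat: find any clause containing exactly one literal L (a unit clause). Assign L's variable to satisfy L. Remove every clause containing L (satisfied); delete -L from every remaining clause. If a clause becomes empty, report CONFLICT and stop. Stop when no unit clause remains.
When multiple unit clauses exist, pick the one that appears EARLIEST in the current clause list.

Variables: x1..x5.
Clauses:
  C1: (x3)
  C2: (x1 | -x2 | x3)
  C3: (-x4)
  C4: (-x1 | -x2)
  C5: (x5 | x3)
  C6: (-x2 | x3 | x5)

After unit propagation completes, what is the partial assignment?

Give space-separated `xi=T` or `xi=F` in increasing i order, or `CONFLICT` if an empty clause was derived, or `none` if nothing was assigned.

Answer: x3=T x4=F

Derivation:
unit clause [3] forces x3=T; simplify:
  satisfied 4 clause(s); 2 remain; assigned so far: [3]
unit clause [-4] forces x4=F; simplify:
  satisfied 1 clause(s); 1 remain; assigned so far: [3, 4]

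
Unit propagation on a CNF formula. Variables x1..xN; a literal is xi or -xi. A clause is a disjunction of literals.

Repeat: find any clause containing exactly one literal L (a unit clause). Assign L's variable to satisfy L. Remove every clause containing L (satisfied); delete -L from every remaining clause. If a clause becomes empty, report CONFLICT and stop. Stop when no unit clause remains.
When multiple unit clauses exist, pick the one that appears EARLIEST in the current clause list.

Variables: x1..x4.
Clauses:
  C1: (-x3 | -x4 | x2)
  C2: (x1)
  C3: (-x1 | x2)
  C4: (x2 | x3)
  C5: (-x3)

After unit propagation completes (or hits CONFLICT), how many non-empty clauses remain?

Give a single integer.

Answer: 0

Derivation:
unit clause [1] forces x1=T; simplify:
  drop -1 from [-1, 2] -> [2]
  satisfied 1 clause(s); 4 remain; assigned so far: [1]
unit clause [2] forces x2=T; simplify:
  satisfied 3 clause(s); 1 remain; assigned so far: [1, 2]
unit clause [-3] forces x3=F; simplify:
  satisfied 1 clause(s); 0 remain; assigned so far: [1, 2, 3]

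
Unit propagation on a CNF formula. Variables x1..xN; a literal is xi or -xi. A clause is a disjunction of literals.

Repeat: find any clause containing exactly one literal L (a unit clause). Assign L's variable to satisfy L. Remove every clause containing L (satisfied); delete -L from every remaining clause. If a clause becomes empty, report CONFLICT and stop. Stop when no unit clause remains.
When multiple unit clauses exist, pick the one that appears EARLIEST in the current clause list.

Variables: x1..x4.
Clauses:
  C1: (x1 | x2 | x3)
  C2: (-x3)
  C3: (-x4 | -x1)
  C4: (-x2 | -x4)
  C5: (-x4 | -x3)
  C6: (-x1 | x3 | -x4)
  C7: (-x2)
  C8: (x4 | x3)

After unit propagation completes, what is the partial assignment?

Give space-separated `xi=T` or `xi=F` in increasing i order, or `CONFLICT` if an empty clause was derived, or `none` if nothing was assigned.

Answer: CONFLICT

Derivation:
unit clause [-3] forces x3=F; simplify:
  drop 3 from [1, 2, 3] -> [1, 2]
  drop 3 from [-1, 3, -4] -> [-1, -4]
  drop 3 from [4, 3] -> [4]
  satisfied 2 clause(s); 6 remain; assigned so far: [3]
unit clause [-2] forces x2=F; simplify:
  drop 2 from [1, 2] -> [1]
  satisfied 2 clause(s); 4 remain; assigned so far: [2, 3]
unit clause [1] forces x1=T; simplify:
  drop -1 from [-4, -1] -> [-4]
  drop -1 from [-1, -4] -> [-4]
  satisfied 1 clause(s); 3 remain; assigned so far: [1, 2, 3]
unit clause [-4] forces x4=F; simplify:
  drop 4 from [4] -> [] (empty!)
  satisfied 2 clause(s); 1 remain; assigned so far: [1, 2, 3, 4]
CONFLICT (empty clause)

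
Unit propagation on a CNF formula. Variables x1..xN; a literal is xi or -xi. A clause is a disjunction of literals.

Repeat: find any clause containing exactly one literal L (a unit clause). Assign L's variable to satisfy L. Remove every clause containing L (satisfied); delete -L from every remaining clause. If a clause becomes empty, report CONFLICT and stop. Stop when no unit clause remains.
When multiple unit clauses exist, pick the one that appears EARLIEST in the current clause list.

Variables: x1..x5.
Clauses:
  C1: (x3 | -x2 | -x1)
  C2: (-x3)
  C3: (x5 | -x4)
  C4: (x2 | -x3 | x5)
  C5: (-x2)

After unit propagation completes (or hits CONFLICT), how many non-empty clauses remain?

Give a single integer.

Answer: 1

Derivation:
unit clause [-3] forces x3=F; simplify:
  drop 3 from [3, -2, -1] -> [-2, -1]
  satisfied 2 clause(s); 3 remain; assigned so far: [3]
unit clause [-2] forces x2=F; simplify:
  satisfied 2 clause(s); 1 remain; assigned so far: [2, 3]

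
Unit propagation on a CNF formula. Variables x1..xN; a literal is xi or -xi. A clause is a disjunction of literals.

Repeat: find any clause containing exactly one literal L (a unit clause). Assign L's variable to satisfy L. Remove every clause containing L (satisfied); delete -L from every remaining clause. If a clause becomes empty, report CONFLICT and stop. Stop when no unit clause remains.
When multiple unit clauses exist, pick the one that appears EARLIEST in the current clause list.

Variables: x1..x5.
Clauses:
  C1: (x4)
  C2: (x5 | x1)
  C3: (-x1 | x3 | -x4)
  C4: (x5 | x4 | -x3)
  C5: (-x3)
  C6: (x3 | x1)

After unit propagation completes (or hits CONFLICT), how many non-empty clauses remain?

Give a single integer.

unit clause [4] forces x4=T; simplify:
  drop -4 from [-1, 3, -4] -> [-1, 3]
  satisfied 2 clause(s); 4 remain; assigned so far: [4]
unit clause [-3] forces x3=F; simplify:
  drop 3 from [-1, 3] -> [-1]
  drop 3 from [3, 1] -> [1]
  satisfied 1 clause(s); 3 remain; assigned so far: [3, 4]
unit clause [-1] forces x1=F; simplify:
  drop 1 from [5, 1] -> [5]
  drop 1 from [1] -> [] (empty!)
  satisfied 1 clause(s); 2 remain; assigned so far: [1, 3, 4]
CONFLICT (empty clause)

Answer: 1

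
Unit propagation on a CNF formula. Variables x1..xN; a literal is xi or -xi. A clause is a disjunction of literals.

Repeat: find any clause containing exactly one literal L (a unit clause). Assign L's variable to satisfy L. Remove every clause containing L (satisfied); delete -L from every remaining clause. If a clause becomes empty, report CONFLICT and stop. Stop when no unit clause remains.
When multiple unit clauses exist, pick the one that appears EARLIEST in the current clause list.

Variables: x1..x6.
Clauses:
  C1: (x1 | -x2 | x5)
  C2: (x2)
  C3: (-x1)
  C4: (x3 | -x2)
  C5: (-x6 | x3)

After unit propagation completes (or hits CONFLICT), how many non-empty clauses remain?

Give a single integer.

Answer: 0

Derivation:
unit clause [2] forces x2=T; simplify:
  drop -2 from [1, -2, 5] -> [1, 5]
  drop -2 from [3, -2] -> [3]
  satisfied 1 clause(s); 4 remain; assigned so far: [2]
unit clause [-1] forces x1=F; simplify:
  drop 1 from [1, 5] -> [5]
  satisfied 1 clause(s); 3 remain; assigned so far: [1, 2]
unit clause [5] forces x5=T; simplify:
  satisfied 1 clause(s); 2 remain; assigned so far: [1, 2, 5]
unit clause [3] forces x3=T; simplify:
  satisfied 2 clause(s); 0 remain; assigned so far: [1, 2, 3, 5]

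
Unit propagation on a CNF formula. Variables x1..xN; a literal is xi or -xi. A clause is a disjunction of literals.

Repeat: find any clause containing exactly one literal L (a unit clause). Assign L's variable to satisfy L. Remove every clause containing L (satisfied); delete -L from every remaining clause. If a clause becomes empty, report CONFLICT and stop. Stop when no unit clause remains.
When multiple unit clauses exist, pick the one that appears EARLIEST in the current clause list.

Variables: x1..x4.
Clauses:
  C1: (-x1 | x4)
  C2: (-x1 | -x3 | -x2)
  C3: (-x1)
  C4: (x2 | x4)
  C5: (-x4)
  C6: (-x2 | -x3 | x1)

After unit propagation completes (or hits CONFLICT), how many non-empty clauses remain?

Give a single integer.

unit clause [-1] forces x1=F; simplify:
  drop 1 from [-2, -3, 1] -> [-2, -3]
  satisfied 3 clause(s); 3 remain; assigned so far: [1]
unit clause [-4] forces x4=F; simplify:
  drop 4 from [2, 4] -> [2]
  satisfied 1 clause(s); 2 remain; assigned so far: [1, 4]
unit clause [2] forces x2=T; simplify:
  drop -2 from [-2, -3] -> [-3]
  satisfied 1 clause(s); 1 remain; assigned so far: [1, 2, 4]
unit clause [-3] forces x3=F; simplify:
  satisfied 1 clause(s); 0 remain; assigned so far: [1, 2, 3, 4]

Answer: 0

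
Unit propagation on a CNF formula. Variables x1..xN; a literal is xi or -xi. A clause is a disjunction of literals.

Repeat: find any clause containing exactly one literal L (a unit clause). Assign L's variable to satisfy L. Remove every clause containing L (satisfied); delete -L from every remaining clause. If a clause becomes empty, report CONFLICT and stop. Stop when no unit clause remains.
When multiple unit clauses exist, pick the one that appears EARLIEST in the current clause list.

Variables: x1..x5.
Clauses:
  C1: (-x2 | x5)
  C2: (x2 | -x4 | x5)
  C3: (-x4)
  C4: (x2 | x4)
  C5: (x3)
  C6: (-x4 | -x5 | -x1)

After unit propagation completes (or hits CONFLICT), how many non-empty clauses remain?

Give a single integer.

unit clause [-4] forces x4=F; simplify:
  drop 4 from [2, 4] -> [2]
  satisfied 3 clause(s); 3 remain; assigned so far: [4]
unit clause [2] forces x2=T; simplify:
  drop -2 from [-2, 5] -> [5]
  satisfied 1 clause(s); 2 remain; assigned so far: [2, 4]
unit clause [5] forces x5=T; simplify:
  satisfied 1 clause(s); 1 remain; assigned so far: [2, 4, 5]
unit clause [3] forces x3=T; simplify:
  satisfied 1 clause(s); 0 remain; assigned so far: [2, 3, 4, 5]

Answer: 0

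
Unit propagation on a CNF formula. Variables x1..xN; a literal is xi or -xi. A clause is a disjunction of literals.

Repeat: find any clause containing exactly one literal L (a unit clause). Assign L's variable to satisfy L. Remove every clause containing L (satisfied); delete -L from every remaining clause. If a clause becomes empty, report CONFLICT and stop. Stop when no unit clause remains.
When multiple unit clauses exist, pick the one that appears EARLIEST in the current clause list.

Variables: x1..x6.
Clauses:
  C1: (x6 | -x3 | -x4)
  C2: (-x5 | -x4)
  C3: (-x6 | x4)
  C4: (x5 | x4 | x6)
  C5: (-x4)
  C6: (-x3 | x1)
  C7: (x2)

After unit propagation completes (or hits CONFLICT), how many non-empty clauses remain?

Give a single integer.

unit clause [-4] forces x4=F; simplify:
  drop 4 from [-6, 4] -> [-6]
  drop 4 from [5, 4, 6] -> [5, 6]
  satisfied 3 clause(s); 4 remain; assigned so far: [4]
unit clause [-6] forces x6=F; simplify:
  drop 6 from [5, 6] -> [5]
  satisfied 1 clause(s); 3 remain; assigned so far: [4, 6]
unit clause [5] forces x5=T; simplify:
  satisfied 1 clause(s); 2 remain; assigned so far: [4, 5, 6]
unit clause [2] forces x2=T; simplify:
  satisfied 1 clause(s); 1 remain; assigned so far: [2, 4, 5, 6]

Answer: 1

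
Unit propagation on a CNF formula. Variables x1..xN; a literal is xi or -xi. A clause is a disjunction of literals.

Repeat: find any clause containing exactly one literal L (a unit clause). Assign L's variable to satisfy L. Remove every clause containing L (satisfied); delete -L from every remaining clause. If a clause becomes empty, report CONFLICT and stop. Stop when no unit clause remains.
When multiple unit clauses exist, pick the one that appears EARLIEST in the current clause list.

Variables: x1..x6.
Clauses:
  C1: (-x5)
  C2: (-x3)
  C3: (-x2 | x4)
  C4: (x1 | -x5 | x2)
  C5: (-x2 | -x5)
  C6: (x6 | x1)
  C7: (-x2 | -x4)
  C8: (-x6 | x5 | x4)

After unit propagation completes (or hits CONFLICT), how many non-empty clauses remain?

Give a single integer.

unit clause [-5] forces x5=F; simplify:
  drop 5 from [-6, 5, 4] -> [-6, 4]
  satisfied 3 clause(s); 5 remain; assigned so far: [5]
unit clause [-3] forces x3=F; simplify:
  satisfied 1 clause(s); 4 remain; assigned so far: [3, 5]

Answer: 4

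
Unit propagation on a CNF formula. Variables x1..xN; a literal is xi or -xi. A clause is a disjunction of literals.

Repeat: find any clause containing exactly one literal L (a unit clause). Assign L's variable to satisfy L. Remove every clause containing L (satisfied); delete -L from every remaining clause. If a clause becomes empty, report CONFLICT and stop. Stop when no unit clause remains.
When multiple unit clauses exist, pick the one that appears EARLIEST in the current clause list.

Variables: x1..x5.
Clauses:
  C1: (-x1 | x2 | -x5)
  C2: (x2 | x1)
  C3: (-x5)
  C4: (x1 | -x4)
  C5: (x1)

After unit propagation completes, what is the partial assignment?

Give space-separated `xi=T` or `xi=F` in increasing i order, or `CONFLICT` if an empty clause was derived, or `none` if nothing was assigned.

unit clause [-5] forces x5=F; simplify:
  satisfied 2 clause(s); 3 remain; assigned so far: [5]
unit clause [1] forces x1=T; simplify:
  satisfied 3 clause(s); 0 remain; assigned so far: [1, 5]

Answer: x1=T x5=F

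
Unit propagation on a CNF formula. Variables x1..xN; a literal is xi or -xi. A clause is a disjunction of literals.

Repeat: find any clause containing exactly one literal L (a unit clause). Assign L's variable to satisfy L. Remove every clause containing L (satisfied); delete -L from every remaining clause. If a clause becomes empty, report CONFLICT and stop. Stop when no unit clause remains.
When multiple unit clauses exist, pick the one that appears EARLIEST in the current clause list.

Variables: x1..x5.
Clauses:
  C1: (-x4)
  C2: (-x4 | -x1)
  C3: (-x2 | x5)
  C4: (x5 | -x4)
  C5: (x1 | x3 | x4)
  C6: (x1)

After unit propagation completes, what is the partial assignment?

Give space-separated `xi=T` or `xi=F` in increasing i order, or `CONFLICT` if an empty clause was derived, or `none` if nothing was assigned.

Answer: x1=T x4=F

Derivation:
unit clause [-4] forces x4=F; simplify:
  drop 4 from [1, 3, 4] -> [1, 3]
  satisfied 3 clause(s); 3 remain; assigned so far: [4]
unit clause [1] forces x1=T; simplify:
  satisfied 2 clause(s); 1 remain; assigned so far: [1, 4]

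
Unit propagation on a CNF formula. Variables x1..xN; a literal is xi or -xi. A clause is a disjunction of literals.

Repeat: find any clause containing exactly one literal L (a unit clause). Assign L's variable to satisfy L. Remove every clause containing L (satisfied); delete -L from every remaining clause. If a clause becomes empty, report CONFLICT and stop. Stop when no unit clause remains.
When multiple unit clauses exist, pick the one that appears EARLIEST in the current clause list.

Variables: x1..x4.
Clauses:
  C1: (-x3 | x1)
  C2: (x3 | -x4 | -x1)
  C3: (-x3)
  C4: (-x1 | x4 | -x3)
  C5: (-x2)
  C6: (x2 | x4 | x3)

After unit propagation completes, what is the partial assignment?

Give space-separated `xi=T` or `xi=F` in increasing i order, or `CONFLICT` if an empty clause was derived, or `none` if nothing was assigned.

Answer: x1=F x2=F x3=F x4=T

Derivation:
unit clause [-3] forces x3=F; simplify:
  drop 3 from [3, -4, -1] -> [-4, -1]
  drop 3 from [2, 4, 3] -> [2, 4]
  satisfied 3 clause(s); 3 remain; assigned so far: [3]
unit clause [-2] forces x2=F; simplify:
  drop 2 from [2, 4] -> [4]
  satisfied 1 clause(s); 2 remain; assigned so far: [2, 3]
unit clause [4] forces x4=T; simplify:
  drop -4 from [-4, -1] -> [-1]
  satisfied 1 clause(s); 1 remain; assigned so far: [2, 3, 4]
unit clause [-1] forces x1=F; simplify:
  satisfied 1 clause(s); 0 remain; assigned so far: [1, 2, 3, 4]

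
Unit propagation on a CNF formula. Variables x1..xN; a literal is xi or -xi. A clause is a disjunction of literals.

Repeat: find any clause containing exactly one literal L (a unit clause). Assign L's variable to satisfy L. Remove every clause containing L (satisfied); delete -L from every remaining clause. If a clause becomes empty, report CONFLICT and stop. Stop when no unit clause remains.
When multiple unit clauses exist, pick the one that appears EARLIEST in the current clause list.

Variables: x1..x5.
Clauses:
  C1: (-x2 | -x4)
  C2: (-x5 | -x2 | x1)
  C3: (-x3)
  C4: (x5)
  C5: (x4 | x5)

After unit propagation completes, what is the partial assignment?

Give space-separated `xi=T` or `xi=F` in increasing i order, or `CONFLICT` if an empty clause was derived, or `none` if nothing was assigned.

Answer: x3=F x5=T

Derivation:
unit clause [-3] forces x3=F; simplify:
  satisfied 1 clause(s); 4 remain; assigned so far: [3]
unit clause [5] forces x5=T; simplify:
  drop -5 from [-5, -2, 1] -> [-2, 1]
  satisfied 2 clause(s); 2 remain; assigned so far: [3, 5]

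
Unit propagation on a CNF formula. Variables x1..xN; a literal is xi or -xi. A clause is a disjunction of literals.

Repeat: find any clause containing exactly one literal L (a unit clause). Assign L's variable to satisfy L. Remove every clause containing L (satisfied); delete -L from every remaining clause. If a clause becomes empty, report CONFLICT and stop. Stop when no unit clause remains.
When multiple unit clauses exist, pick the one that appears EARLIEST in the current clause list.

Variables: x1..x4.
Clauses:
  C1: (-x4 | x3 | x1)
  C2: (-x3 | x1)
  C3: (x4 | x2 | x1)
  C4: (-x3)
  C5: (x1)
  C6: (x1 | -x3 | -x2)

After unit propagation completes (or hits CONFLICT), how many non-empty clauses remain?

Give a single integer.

Answer: 0

Derivation:
unit clause [-3] forces x3=F; simplify:
  drop 3 from [-4, 3, 1] -> [-4, 1]
  satisfied 3 clause(s); 3 remain; assigned so far: [3]
unit clause [1] forces x1=T; simplify:
  satisfied 3 clause(s); 0 remain; assigned so far: [1, 3]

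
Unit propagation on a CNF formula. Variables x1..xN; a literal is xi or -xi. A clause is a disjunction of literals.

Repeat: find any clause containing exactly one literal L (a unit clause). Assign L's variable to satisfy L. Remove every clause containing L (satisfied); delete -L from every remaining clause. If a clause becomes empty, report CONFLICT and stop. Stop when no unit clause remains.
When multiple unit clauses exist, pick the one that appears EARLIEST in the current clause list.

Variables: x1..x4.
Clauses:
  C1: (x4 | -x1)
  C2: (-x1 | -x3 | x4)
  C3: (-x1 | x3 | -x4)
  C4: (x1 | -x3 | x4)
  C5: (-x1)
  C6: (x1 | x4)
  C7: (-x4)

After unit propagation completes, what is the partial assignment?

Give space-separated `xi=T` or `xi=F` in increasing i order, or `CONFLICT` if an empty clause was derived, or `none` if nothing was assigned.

unit clause [-1] forces x1=F; simplify:
  drop 1 from [1, -3, 4] -> [-3, 4]
  drop 1 from [1, 4] -> [4]
  satisfied 4 clause(s); 3 remain; assigned so far: [1]
unit clause [4] forces x4=T; simplify:
  drop -4 from [-4] -> [] (empty!)
  satisfied 2 clause(s); 1 remain; assigned so far: [1, 4]
CONFLICT (empty clause)

Answer: CONFLICT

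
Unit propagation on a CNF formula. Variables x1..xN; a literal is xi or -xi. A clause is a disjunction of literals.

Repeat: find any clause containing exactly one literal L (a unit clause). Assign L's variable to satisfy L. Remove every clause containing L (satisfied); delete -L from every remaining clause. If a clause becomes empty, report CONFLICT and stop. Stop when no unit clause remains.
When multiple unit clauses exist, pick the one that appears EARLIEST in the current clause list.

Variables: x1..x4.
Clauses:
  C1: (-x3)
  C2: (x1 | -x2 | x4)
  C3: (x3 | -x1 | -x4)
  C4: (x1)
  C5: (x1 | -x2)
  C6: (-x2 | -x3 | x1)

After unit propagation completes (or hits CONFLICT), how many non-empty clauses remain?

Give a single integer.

unit clause [-3] forces x3=F; simplify:
  drop 3 from [3, -1, -4] -> [-1, -4]
  satisfied 2 clause(s); 4 remain; assigned so far: [3]
unit clause [1] forces x1=T; simplify:
  drop -1 from [-1, -4] -> [-4]
  satisfied 3 clause(s); 1 remain; assigned so far: [1, 3]
unit clause [-4] forces x4=F; simplify:
  satisfied 1 clause(s); 0 remain; assigned so far: [1, 3, 4]

Answer: 0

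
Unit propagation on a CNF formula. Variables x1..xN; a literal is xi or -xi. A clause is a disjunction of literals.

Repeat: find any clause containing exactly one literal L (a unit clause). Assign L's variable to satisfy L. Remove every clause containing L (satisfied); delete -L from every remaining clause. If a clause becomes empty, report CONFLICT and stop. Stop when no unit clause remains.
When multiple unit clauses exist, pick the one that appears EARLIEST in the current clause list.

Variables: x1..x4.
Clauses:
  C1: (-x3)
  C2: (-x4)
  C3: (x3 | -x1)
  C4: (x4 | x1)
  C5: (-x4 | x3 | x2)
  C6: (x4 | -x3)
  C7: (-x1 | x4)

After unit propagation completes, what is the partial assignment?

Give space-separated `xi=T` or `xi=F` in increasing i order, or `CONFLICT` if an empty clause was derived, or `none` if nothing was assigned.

unit clause [-3] forces x3=F; simplify:
  drop 3 from [3, -1] -> [-1]
  drop 3 from [-4, 3, 2] -> [-4, 2]
  satisfied 2 clause(s); 5 remain; assigned so far: [3]
unit clause [-4] forces x4=F; simplify:
  drop 4 from [4, 1] -> [1]
  drop 4 from [-1, 4] -> [-1]
  satisfied 2 clause(s); 3 remain; assigned so far: [3, 4]
unit clause [-1] forces x1=F; simplify:
  drop 1 from [1] -> [] (empty!)
  satisfied 2 clause(s); 1 remain; assigned so far: [1, 3, 4]
CONFLICT (empty clause)

Answer: CONFLICT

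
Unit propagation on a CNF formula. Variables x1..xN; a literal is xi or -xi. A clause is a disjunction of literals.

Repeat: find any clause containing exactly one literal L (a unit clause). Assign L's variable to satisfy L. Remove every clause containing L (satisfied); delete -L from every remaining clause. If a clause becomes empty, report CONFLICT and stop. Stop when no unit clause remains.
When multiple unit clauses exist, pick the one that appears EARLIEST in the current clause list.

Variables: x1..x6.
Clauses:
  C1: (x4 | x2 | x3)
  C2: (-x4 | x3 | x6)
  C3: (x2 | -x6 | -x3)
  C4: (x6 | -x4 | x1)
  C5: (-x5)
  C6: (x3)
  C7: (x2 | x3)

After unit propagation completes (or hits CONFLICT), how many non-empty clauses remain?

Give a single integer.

unit clause [-5] forces x5=F; simplify:
  satisfied 1 clause(s); 6 remain; assigned so far: [5]
unit clause [3] forces x3=T; simplify:
  drop -3 from [2, -6, -3] -> [2, -6]
  satisfied 4 clause(s); 2 remain; assigned so far: [3, 5]

Answer: 2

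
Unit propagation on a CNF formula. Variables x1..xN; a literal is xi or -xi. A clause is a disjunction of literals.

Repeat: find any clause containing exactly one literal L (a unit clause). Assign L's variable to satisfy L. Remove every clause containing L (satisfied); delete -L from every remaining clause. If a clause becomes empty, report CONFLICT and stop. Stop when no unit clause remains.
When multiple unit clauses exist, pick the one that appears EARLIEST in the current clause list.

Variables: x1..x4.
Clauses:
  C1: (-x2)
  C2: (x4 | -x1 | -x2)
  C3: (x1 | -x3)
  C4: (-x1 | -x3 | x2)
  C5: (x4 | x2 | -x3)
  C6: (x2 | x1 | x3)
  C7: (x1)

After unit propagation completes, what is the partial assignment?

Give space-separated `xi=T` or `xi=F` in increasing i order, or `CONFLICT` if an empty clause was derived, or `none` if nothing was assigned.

Answer: x1=T x2=F x3=F

Derivation:
unit clause [-2] forces x2=F; simplify:
  drop 2 from [-1, -3, 2] -> [-1, -3]
  drop 2 from [4, 2, -3] -> [4, -3]
  drop 2 from [2, 1, 3] -> [1, 3]
  satisfied 2 clause(s); 5 remain; assigned so far: [2]
unit clause [1] forces x1=T; simplify:
  drop -1 from [-1, -3] -> [-3]
  satisfied 3 clause(s); 2 remain; assigned so far: [1, 2]
unit clause [-3] forces x3=F; simplify:
  satisfied 2 clause(s); 0 remain; assigned so far: [1, 2, 3]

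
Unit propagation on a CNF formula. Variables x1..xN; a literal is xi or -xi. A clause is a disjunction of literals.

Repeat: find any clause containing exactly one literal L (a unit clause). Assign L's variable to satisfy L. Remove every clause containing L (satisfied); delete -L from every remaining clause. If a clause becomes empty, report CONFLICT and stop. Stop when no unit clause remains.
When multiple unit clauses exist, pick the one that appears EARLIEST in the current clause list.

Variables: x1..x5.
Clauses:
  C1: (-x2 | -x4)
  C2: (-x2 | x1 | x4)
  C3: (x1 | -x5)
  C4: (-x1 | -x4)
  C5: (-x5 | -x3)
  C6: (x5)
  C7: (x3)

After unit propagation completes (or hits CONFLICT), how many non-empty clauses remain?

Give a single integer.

unit clause [5] forces x5=T; simplify:
  drop -5 from [1, -5] -> [1]
  drop -5 from [-5, -3] -> [-3]
  satisfied 1 clause(s); 6 remain; assigned so far: [5]
unit clause [1] forces x1=T; simplify:
  drop -1 from [-1, -4] -> [-4]
  satisfied 2 clause(s); 4 remain; assigned so far: [1, 5]
unit clause [-4] forces x4=F; simplify:
  satisfied 2 clause(s); 2 remain; assigned so far: [1, 4, 5]
unit clause [-3] forces x3=F; simplify:
  drop 3 from [3] -> [] (empty!)
  satisfied 1 clause(s); 1 remain; assigned so far: [1, 3, 4, 5]
CONFLICT (empty clause)

Answer: 0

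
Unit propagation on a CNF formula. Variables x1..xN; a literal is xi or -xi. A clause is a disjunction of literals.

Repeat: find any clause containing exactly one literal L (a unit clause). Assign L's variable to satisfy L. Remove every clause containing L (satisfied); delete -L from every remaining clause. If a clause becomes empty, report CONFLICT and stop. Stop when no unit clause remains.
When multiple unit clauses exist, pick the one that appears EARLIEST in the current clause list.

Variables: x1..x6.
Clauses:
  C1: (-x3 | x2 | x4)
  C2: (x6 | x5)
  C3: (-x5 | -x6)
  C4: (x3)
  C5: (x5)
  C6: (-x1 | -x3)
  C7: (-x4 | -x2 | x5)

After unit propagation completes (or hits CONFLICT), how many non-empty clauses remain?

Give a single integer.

unit clause [3] forces x3=T; simplify:
  drop -3 from [-3, 2, 4] -> [2, 4]
  drop -3 from [-1, -3] -> [-1]
  satisfied 1 clause(s); 6 remain; assigned so far: [3]
unit clause [5] forces x5=T; simplify:
  drop -5 from [-5, -6] -> [-6]
  satisfied 3 clause(s); 3 remain; assigned so far: [3, 5]
unit clause [-6] forces x6=F; simplify:
  satisfied 1 clause(s); 2 remain; assigned so far: [3, 5, 6]
unit clause [-1] forces x1=F; simplify:
  satisfied 1 clause(s); 1 remain; assigned so far: [1, 3, 5, 6]

Answer: 1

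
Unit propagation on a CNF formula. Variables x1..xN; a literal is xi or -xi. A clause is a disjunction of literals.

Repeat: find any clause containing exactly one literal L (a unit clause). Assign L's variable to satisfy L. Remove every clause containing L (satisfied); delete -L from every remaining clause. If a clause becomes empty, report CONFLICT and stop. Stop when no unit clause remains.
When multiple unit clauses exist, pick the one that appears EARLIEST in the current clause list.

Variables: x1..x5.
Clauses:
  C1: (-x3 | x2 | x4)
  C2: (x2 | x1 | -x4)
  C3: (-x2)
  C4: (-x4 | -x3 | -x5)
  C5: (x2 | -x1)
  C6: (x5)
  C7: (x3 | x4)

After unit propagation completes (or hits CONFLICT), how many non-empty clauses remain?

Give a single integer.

Answer: 1

Derivation:
unit clause [-2] forces x2=F; simplify:
  drop 2 from [-3, 2, 4] -> [-3, 4]
  drop 2 from [2, 1, -4] -> [1, -4]
  drop 2 from [2, -1] -> [-1]
  satisfied 1 clause(s); 6 remain; assigned so far: [2]
unit clause [-1] forces x1=F; simplify:
  drop 1 from [1, -4] -> [-4]
  satisfied 1 clause(s); 5 remain; assigned so far: [1, 2]
unit clause [-4] forces x4=F; simplify:
  drop 4 from [-3, 4] -> [-3]
  drop 4 from [3, 4] -> [3]
  satisfied 2 clause(s); 3 remain; assigned so far: [1, 2, 4]
unit clause [-3] forces x3=F; simplify:
  drop 3 from [3] -> [] (empty!)
  satisfied 1 clause(s); 2 remain; assigned so far: [1, 2, 3, 4]
CONFLICT (empty clause)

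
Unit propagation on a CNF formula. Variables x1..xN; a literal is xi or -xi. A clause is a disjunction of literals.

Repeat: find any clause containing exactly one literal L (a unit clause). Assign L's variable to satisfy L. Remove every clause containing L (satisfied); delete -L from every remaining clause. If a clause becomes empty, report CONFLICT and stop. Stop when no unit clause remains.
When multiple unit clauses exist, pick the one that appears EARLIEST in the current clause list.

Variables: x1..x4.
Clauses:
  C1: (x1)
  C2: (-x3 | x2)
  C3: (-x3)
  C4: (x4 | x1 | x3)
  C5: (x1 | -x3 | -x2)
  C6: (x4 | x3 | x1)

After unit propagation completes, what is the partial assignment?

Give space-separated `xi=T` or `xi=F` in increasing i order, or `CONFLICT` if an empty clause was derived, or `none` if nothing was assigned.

Answer: x1=T x3=F

Derivation:
unit clause [1] forces x1=T; simplify:
  satisfied 4 clause(s); 2 remain; assigned so far: [1]
unit clause [-3] forces x3=F; simplify:
  satisfied 2 clause(s); 0 remain; assigned so far: [1, 3]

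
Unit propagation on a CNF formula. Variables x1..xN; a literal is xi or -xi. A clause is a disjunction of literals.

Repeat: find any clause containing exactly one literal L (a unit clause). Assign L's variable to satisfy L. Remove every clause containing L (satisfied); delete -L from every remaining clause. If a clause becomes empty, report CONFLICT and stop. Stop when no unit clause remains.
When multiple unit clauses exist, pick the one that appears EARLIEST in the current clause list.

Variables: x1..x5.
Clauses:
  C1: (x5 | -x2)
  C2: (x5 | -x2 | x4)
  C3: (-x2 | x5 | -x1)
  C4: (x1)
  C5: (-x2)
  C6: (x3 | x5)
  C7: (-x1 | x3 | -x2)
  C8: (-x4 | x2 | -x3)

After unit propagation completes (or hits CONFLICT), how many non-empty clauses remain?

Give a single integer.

Answer: 2

Derivation:
unit clause [1] forces x1=T; simplify:
  drop -1 from [-2, 5, -1] -> [-2, 5]
  drop -1 from [-1, 3, -2] -> [3, -2]
  satisfied 1 clause(s); 7 remain; assigned so far: [1]
unit clause [-2] forces x2=F; simplify:
  drop 2 from [-4, 2, -3] -> [-4, -3]
  satisfied 5 clause(s); 2 remain; assigned so far: [1, 2]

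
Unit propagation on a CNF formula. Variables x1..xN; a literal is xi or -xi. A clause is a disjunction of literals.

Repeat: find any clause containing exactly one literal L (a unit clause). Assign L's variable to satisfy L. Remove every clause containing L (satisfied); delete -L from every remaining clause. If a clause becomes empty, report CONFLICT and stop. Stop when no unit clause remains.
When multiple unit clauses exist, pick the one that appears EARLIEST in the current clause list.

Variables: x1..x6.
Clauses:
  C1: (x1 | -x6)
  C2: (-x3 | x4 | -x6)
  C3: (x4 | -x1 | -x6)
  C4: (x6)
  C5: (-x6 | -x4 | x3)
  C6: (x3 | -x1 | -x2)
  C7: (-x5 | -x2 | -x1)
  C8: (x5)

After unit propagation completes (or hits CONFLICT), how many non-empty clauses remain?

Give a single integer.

Answer: 0

Derivation:
unit clause [6] forces x6=T; simplify:
  drop -6 from [1, -6] -> [1]
  drop -6 from [-3, 4, -6] -> [-3, 4]
  drop -6 from [4, -1, -6] -> [4, -1]
  drop -6 from [-6, -4, 3] -> [-4, 3]
  satisfied 1 clause(s); 7 remain; assigned so far: [6]
unit clause [1] forces x1=T; simplify:
  drop -1 from [4, -1] -> [4]
  drop -1 from [3, -1, -2] -> [3, -2]
  drop -1 from [-5, -2, -1] -> [-5, -2]
  satisfied 1 clause(s); 6 remain; assigned so far: [1, 6]
unit clause [4] forces x4=T; simplify:
  drop -4 from [-4, 3] -> [3]
  satisfied 2 clause(s); 4 remain; assigned so far: [1, 4, 6]
unit clause [3] forces x3=T; simplify:
  satisfied 2 clause(s); 2 remain; assigned so far: [1, 3, 4, 6]
unit clause [5] forces x5=T; simplify:
  drop -5 from [-5, -2] -> [-2]
  satisfied 1 clause(s); 1 remain; assigned so far: [1, 3, 4, 5, 6]
unit clause [-2] forces x2=F; simplify:
  satisfied 1 clause(s); 0 remain; assigned so far: [1, 2, 3, 4, 5, 6]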